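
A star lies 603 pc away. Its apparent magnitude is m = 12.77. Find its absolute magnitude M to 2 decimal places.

5 log₁₀(d/10 pc) = 5 log₁₀(603.0) − 5 = 8.902
M = m − 5 log₁₀(d/10) = 12.77 − 8.902 = 3.868

M ≈ 3.87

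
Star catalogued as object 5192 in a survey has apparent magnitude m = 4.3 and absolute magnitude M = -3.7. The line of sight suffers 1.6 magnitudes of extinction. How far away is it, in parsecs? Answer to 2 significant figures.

d ≈ 190 pc

m − M = 5 log₁₀(d/10 pc) + A  ⇒  4.3 − (-3.7) − 1.6 = 5 log₁₀(d/10)
6.400 = 5 log₁₀(d/10)
log₁₀ d = (m − M − A)/5 + 1 = 2.2800
d = 10^2.2800 = 190.5 pc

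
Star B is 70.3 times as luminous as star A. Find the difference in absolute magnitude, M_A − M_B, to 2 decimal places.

Pogson: ΔM = −2.5 log₁₀(ratio) = −2.5 log₁₀(70.3) = −2.5 × 1.8470 = -4.617
Star B is brighter so has the smaller magnitude: M_A − M_B is positive.

M_A − M_B ≈ 4.62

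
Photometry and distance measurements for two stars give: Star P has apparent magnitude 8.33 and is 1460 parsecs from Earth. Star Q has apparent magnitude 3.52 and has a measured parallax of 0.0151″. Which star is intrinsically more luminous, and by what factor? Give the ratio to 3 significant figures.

Star P: M = m − 5 log₁₀ d + 5 = 8.33 − 5·3.1644 + 5 = -2.492
Star Q: d = 1/p = 1/0.0151″ = 66.23 pc
Star Q: M = m − 5 log₁₀ d + 5 = 3.52 − 5·1.8210 + 5 = -0.585
ΔM = M_P − M_Q = -2.492 − (-0.585) = -1.907; smaller M is more luminous → Star P.
L ratio = 10^(0.4 |ΔM|) = 10^0.763 = 5.790

Star P is more luminous, by a factor of 5.79.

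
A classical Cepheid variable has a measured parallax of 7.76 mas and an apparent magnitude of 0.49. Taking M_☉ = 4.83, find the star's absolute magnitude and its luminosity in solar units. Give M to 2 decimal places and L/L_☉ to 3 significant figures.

M ≈ -5.06; L/L_☉ ≈ 9040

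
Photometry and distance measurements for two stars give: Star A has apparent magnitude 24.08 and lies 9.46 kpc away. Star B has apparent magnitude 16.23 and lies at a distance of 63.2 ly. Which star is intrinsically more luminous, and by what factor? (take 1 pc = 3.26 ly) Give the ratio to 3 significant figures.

Star A is more luminous, by a factor of 172.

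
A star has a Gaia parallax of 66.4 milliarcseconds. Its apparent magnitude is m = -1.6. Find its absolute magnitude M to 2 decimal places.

p = 66.4 mas = 0.0664″ → d = 1/p = 15.06 pc
5 log₁₀(d/10 pc) = 5 log₁₀(15.06) − 5 = 0.889
M = m − 5 log₁₀(d/10) = -1.6 − 0.889 = -2.489

M ≈ -2.49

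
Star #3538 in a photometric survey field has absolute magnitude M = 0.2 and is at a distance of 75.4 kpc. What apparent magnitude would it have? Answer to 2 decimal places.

m ≈ 19.59

d = 75.4 kpc = 75400 pc
m = M + 5 log₁₀ d − 5 = 0.2 + 5·4.8774 − 5 = 19.587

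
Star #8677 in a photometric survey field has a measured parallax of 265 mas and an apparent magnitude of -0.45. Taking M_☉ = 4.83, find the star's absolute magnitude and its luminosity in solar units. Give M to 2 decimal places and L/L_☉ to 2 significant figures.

M ≈ 1.67; L/L_☉ ≈ 18

d = 1/p = 1000/265 mas = 3.774 pc
M = m − 5 log₁₀ d + 5 = -0.45 − 5·0.5768 + 5 = 1.666
M − M_☉ = 1.666 − 4.83 = -3.164
L/L_☉ = 10^(−0.4 × -3.164) = 18.43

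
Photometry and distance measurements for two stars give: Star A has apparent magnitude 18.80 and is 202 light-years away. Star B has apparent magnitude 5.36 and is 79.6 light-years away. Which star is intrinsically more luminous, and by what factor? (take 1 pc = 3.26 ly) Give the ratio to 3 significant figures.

Star A: d = 202 ly / 3.26 = 61.96 pc
Star A: M = m − 5 log₁₀ d + 5 = 18.80 − 5·1.7921 + 5 = 14.839
Star B: d = 79.6 ly / 3.26 = 24.42 pc
Star B: M = m − 5 log₁₀ d + 5 = 5.36 − 5·1.3877 + 5 = 3.422
ΔM = M_A − M_B = 14.839 − (3.422) = 11.418; smaller M is more luminous → Star B.
L ratio = 10^(0.4 |ΔM|) = 10^4.567 = 36910

Star B is more luminous, by a factor of 36900.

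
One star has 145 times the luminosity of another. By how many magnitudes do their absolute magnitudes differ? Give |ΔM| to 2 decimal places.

|ΔM| ≈ 5.40

Pogson: ΔM = −2.5 log₁₀(ratio) = −2.5 log₁₀(145) = −2.5 × 2.1614 = -5.403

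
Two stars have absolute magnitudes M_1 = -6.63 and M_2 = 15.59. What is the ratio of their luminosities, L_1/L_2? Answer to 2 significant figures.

ΔM = M_1 − M_2 = -22.22
L_1/L_2 = 10^(−0.4 ΔM) = 10^8.888 = 7.727×10^8

L_1/L_2 ≈ 7.7×10^8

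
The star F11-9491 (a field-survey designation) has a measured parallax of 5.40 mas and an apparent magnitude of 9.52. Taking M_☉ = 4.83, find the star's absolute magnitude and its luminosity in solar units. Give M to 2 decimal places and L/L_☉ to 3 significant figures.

M ≈ 3.18; L/L_☉ ≈ 4.56

d = 1/p = 1000/5.40 mas = 185.2 pc
M = m − 5 log₁₀ d + 5 = 9.52 − 5·2.2676 + 5 = 3.182
M − M_☉ = 3.182 − 4.83 = -1.648
L/L_☉ = 10^(−0.4 × -1.648) = 4.563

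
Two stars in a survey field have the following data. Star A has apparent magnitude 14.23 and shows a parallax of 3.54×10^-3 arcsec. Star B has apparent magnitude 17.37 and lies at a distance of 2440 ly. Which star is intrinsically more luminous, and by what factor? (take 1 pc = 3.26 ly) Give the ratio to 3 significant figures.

Star A: d = 1/p = 1/3.54×10^-3″ = 282.5 pc
Star A: M = m − 5 log₁₀ d + 5 = 14.23 − 5·2.4510 + 5 = 6.975
Star B: d = 2440 ly / 3.26 = 748.5 pc
Star B: M = m − 5 log₁₀ d + 5 = 17.37 − 5·2.8742 + 5 = 7.999
ΔM = M_A − M_B = 6.975 − (7.999) = -1.024; smaller M is more luminous → Star A.
L ratio = 10^(0.4 |ΔM|) = 10^0.410 = 2.568

Star A is more luminous, by a factor of 2.57.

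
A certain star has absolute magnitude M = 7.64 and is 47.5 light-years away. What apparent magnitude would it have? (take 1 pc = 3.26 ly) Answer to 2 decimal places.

d = 47.5 ly / 3.26 = 14.57 pc
m = M + 5 log₁₀ d − 5 = 7.64 + 5·1.1635 − 5 = 8.457

m ≈ 8.46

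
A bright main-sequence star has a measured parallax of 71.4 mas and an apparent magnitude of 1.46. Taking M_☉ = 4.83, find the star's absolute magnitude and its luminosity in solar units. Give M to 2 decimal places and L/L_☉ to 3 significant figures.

d = 1/p = 1000/71.4 mas = 14.01 pc
M = m − 5 log₁₀ d + 5 = 1.46 − 5·1.1463 + 5 = 0.728
M − M_☉ = 0.728 − 4.83 = -4.102
L/L_☉ = 10^(−0.4 × -4.102) = 43.71

M ≈ 0.73; L/L_☉ ≈ 43.7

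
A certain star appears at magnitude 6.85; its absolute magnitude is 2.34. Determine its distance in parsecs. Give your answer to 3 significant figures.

Distance modulus: m − M = 6.85 − (2.34) = 4.510
m − M = 5 log₁₀ d − 5
log₁₀ d = (m − M)/5 + 1 = 1.9020
d = 10^1.9020 = 79.80 pc

d ≈ 79.8 pc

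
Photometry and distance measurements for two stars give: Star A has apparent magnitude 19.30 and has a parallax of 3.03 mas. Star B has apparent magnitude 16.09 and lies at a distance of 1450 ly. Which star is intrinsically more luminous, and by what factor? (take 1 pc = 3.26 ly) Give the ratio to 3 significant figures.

Star A: p = 3.03 mas = 3.03×10^-3″ → d = 1/p = 330.0 pc
Star A: M = m − 5 log₁₀ d + 5 = 19.30 − 5·2.5186 + 5 = 11.707
Star B: d = 1450 ly / 3.26 = 444.8 pc
Star B: M = m − 5 log₁₀ d + 5 = 16.09 − 5·2.6482 + 5 = 7.849
ΔM = M_A − M_B = 11.707 − (7.849) = 3.858; smaller M is more luminous → Star B.
L ratio = 10^(0.4 |ΔM|) = 10^1.543 = 34.93

Star B is more luminous, by a factor of 34.9.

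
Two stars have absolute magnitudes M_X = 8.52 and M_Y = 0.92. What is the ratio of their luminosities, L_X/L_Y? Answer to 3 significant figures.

ΔM = M_X − M_Y = 7.60
L_X/L_Y = 10^(−0.4 ΔM) = 10^-3.040 = 9.120×10^-4

L_X/L_Y ≈ 9.12×10^-4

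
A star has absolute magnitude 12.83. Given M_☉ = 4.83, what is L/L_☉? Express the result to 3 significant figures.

L/L_☉ ≈ 6.31×10^-4

M − M_☉ = 12.83 − 4.83 = 8.000
L/L_☉ = 10^(−0.4 (M − M_☉)) = 10^-3.200 = 6.310×10^-4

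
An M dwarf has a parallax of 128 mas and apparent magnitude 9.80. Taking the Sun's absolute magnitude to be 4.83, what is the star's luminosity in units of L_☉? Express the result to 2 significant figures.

L/L_☉ ≈ 6.3×10^-3

d = 1/p = 1000/128 mas = 7.812 pc
M = m − 5 log₁₀ d + 5 = 9.80 − 5·0.8928 + 5 = 10.336
M − M_☉ = 10.336 − 4.83 = 5.506
L/L_☉ = 10^(−0.4 × 5.506) = 6.275×10^-3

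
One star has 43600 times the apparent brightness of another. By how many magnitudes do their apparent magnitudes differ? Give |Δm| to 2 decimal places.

|Δm| ≈ 11.60

Pogson: Δm = −2.5 log₁₀(ratio) = −2.5 log₁₀(43600) = −2.5 × 4.6395 = -11.599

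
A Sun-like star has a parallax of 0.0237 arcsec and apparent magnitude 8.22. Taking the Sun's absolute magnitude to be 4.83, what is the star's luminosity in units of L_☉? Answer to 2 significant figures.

L/L_☉ ≈ 0.78

d = 1/p = 1/0.0237″ = 42.19 pc
M = m − 5 log₁₀ d + 5 = 8.22 − 5·1.6253 + 5 = 5.094
M − M_☉ = 5.094 − 4.83 = 0.264
L/L_☉ = 10^(−0.4 × 0.264) = 0.7843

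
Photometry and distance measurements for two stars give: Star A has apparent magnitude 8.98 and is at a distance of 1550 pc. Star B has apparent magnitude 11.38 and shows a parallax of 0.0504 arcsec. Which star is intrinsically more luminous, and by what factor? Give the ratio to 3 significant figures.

Star A: M = m − 5 log₁₀ d + 5 = 8.98 − 5·3.1903 + 5 = -1.972
Star B: d = 1/p = 1/0.0504″ = 19.84 pc
Star B: M = m − 5 log₁₀ d + 5 = 11.38 − 5·1.2976 + 5 = 9.892
ΔM = M_A − M_B = -1.972 − (9.892) = -11.864; smaller M is more luminous → Star A.
L ratio = 10^(0.4 |ΔM|) = 10^4.746 = 55660

Star A is more luminous, by a factor of 55700.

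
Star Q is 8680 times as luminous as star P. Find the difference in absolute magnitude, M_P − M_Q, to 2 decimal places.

M_P − M_Q ≈ 9.85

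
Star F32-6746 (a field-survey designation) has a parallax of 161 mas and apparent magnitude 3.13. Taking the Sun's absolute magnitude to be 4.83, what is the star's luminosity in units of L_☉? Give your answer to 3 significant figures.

L/L_☉ ≈ 1.85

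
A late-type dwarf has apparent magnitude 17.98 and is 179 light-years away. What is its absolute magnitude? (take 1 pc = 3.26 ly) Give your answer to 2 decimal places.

M ≈ 14.28

d = 179 ly / 3.26 = 54.91 pc
5 log₁₀(d/10 pc) = 5 log₁₀(54.91) − 5 = 3.698
M = m − 5 log₁₀(d/10) = 17.98 − 3.698 = 14.282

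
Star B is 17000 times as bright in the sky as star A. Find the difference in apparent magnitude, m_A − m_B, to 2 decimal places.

m_A − m_B ≈ 10.58

Pogson: Δm = −2.5 log₁₀(ratio) = −2.5 log₁₀(17000) = −2.5 × 4.2304 = -10.576
Star B is brighter so has the smaller magnitude: m_A − m_B is positive.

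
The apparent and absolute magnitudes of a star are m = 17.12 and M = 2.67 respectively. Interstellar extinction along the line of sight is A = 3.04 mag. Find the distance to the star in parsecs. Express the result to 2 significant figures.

d ≈ 1900 pc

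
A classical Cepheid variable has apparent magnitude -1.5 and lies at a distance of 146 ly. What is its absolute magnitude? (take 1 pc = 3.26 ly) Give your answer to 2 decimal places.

M ≈ -4.76

d = 146 ly / 3.26 = 44.79 pc
5 log₁₀(d/10 pc) = 5 log₁₀(44.79) − 5 = 3.256
M = m − 5 log₁₀(d/10) = -1.5 − 3.256 = -4.756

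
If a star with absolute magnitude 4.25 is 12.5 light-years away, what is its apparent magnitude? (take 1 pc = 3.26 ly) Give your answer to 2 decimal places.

d = 12.5 ly / 3.26 = 3.834 pc
m = M + 5 log₁₀ d − 5 = 4.25 + 5·0.5837 − 5 = 2.168

m ≈ 2.17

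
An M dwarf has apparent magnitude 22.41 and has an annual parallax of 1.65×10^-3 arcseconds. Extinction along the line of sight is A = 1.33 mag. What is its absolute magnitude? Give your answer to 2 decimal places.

d = 1/p = 1/1.65×10^-3″ = 606.1 pc
5 log₁₀(d/10 pc) = 5 log₁₀(606.1) − 5 = 8.913
M = m − 5 log₁₀(d/10) − A = 22.41 − 8.913 − 1.33 = 12.167

M ≈ 12.17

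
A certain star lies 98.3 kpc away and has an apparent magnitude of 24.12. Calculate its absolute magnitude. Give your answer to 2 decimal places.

d = 98.3 kpc = 98300 pc
5 log₁₀(d/10 pc) = 5 log₁₀(98300) − 5 = 19.963
M = m − 5 log₁₀(d/10) = 24.12 − 19.963 = 4.157

M ≈ 4.16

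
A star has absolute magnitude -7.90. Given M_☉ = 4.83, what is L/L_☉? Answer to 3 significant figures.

M − M_☉ = -7.90 − 4.83 = -12.730
L/L_☉ = 10^(−0.4 (M − M_☉)) = 10^5.092 = 123600

L/L_☉ ≈ 124000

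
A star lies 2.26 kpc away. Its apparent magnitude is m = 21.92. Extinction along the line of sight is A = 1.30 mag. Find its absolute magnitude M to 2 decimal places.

d = 2.26 kpc = 2260 pc
5 log₁₀(d/10 pc) = 5 log₁₀(2260) − 5 = 11.771
M = m − 5 log₁₀(d/10) − A = 21.92 − 11.771 − 1.30 = 8.849

M ≈ 8.85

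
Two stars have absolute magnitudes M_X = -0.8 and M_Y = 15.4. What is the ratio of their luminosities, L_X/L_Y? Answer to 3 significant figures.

ΔM = M_X − M_Y = -16.2
L_X/L_Y = 10^(−0.4 ΔM) = 10^6.480 = 3.020×10^6

L_X/L_Y ≈ 3.02×10^6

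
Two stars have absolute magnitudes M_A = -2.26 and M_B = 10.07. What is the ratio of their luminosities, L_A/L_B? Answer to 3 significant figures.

L_A/L_B ≈ 85500

ΔM = M_A − M_B = -12.33
L_A/L_B = 10^(−0.4 ΔM) = 10^4.932 = 85510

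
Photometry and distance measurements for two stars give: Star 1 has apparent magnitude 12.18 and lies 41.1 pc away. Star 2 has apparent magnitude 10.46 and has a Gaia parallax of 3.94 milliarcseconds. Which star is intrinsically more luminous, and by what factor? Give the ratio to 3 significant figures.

Star 2 is more luminous, by a factor of 186.

Star 1: M = m − 5 log₁₀ d + 5 = 12.18 − 5·1.6138 + 5 = 9.111
Star 2: p = 3.94 mas = 3.94×10^-3″ → d = 1/p = 253.8 pc
Star 2: M = m − 5 log₁₀ d + 5 = 10.46 − 5·2.4045 + 5 = 3.437
ΔM = M_1 − M_2 = 9.111 − (3.437) = 5.673; smaller M is more luminous → Star 2.
L ratio = 10^(0.4 |ΔM|) = 10^2.269 = 185.9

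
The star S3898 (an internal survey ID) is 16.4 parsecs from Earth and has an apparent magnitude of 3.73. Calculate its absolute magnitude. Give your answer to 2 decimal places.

M ≈ 2.66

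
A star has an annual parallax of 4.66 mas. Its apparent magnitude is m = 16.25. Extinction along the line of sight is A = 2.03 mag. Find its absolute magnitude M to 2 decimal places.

M ≈ 7.56

p = 4.66 mas = 4.66×10^-3″ → d = 1/p = 214.6 pc
5 log₁₀(d/10 pc) = 5 log₁₀(214.6) − 5 = 6.658
M = m − 5 log₁₀(d/10) − A = 16.25 − 6.658 − 2.03 = 7.562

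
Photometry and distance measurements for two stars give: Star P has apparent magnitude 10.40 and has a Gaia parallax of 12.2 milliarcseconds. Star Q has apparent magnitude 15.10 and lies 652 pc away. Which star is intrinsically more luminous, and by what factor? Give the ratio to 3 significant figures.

Star P: p = 12.2 mas = 0.0122″ → d = 1/p = 81.97 pc
Star P: M = m − 5 log₁₀ d + 5 = 10.40 − 5·1.9136 + 5 = 5.832
Star Q: M = m − 5 log₁₀ d + 5 = 15.10 − 5·2.8142 + 5 = 6.029
ΔM = M_P − M_Q = 5.832 − (6.029) = -0.197; smaller M is more luminous → Star P.
L ratio = 10^(0.4 |ΔM|) = 10^0.079 = 1.199

Star P is more luminous, by a factor of 1.20.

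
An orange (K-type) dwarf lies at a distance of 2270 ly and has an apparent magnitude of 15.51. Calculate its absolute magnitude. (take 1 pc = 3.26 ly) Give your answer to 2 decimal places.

d = 2270 ly / 3.26 = 696.3 pc
5 log₁₀(d/10 pc) = 5 log₁₀(696.3) − 5 = 9.214
M = m − 5 log₁₀(d/10) = 15.51 − 9.214 = 6.296

M ≈ 6.30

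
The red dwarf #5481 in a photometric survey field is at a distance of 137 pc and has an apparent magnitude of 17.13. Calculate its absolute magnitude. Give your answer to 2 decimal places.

5 log₁₀(d/10 pc) = 5 log₁₀(137.0) − 5 = 5.684
M = m − 5 log₁₀(d/10) = 17.13 − 5.684 = 11.446

M ≈ 11.45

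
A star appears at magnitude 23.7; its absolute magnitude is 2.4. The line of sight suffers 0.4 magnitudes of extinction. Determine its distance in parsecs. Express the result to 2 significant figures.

m − M = 5 log₁₀(d/10 pc) + A  ⇒  23.7 − (2.4) − 0.4 = 5 log₁₀(d/10)
20.900 = 5 log₁₀(d/10)
log₁₀ d = (m − M − A)/5 + 1 = 5.1800
d = 10^5.1800 = 151400 pc

d ≈ 150000 pc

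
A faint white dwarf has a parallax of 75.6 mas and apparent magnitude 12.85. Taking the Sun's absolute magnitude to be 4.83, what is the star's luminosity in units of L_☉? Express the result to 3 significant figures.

L/L_☉ ≈ 1.08×10^-3

d = 1/p = 1000/75.6 mas = 13.23 pc
M = m − 5 log₁₀ d + 5 = 12.85 − 5·1.1215 + 5 = 12.243
M − M_☉ = 12.243 − 4.83 = 7.413
L/L_☉ = 10^(−0.4 × 7.413) = 1.084×10^-3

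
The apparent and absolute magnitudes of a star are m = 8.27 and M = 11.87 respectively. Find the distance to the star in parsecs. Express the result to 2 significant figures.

μ = m − M = -3.600
m − M = 5 log₁₀ d − 5
log₁₀ d = (m − M)/5 + 1 = 0.2800
d = 10^0.2800 = 1.905 pc

d ≈ 1.9 pc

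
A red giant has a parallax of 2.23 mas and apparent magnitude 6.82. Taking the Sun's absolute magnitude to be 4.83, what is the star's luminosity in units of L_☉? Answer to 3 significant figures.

L/L_☉ ≈ 322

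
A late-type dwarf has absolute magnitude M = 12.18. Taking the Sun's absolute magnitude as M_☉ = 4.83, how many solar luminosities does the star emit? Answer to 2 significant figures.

L/L_☉ ≈ 1.1×10^-3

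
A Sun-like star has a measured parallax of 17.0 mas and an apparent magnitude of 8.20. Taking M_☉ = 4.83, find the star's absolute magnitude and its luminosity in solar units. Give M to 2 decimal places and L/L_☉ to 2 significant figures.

M ≈ 4.35; L/L_☉ ≈ 1.6

d = 1/p = 1000/17.0 mas = 58.82 pc
M = m − 5 log₁₀ d + 5 = 8.20 − 5·1.7696 + 5 = 4.352
M − M_☉ = 4.352 − 4.83 = -0.478
L/L_☉ = 10^(−0.4 × -0.478) = 1.553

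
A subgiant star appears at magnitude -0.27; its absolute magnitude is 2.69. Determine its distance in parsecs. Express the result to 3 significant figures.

μ = m − M = -2.960
m − M = 5 log₁₀ d − 5
log₁₀ d = (m − M)/5 + 1 = 0.4080
d = 10^0.4080 = 2.559 pc

d ≈ 2.56 pc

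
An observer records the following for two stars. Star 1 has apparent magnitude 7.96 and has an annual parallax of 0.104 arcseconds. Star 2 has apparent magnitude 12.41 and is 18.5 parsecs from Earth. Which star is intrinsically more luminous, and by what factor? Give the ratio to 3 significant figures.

Star 1: d = 1/p = 1/0.104″ = 9.615 pc
Star 1: M = m − 5 log₁₀ d + 5 = 7.96 − 5·0.9830 + 5 = 8.045
Star 2: M = m − 5 log₁₀ d + 5 = 12.41 − 5·1.2672 + 5 = 11.074
ΔM = M_1 − M_2 = 8.045 − (11.074) = -3.029; smaller M is more luminous → Star 1.
L ratio = 10^(0.4 |ΔM|) = 10^1.212 = 16.28

Star 1 is more luminous, by a factor of 16.3.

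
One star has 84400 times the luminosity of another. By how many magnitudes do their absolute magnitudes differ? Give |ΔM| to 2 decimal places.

|ΔM| ≈ 12.32

Pogson: ΔM = −2.5 log₁₀(ratio) = −2.5 log₁₀(84400) = −2.5 × 4.9263 = -12.316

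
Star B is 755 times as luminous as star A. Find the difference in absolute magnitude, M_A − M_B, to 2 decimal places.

M_A − M_B ≈ 7.19

Pogson: ΔM = −2.5 log₁₀(ratio) = −2.5 log₁₀(755) = −2.5 × 2.8779 = -7.195
Star B is brighter so has the smaller magnitude: M_A − M_B is positive.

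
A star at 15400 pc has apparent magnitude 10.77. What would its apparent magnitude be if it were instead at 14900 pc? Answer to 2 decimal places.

m ≈ 10.70

Flux ∝ 1/d², so Δm = 5 log₁₀(d₂/d₁) = 5 log₁₀(14900/15400) = -0.072
m₂ = m₁ + Δm = 10.77 + (-0.072) = 10.698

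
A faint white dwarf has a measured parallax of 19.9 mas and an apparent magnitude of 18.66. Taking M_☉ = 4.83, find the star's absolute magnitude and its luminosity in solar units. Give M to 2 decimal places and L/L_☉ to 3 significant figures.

d = 1/p = 1000/19.9 mas = 50.25 pc
M = m − 5 log₁₀ d + 5 = 18.66 − 5·1.7011 + 5 = 15.154
M − M_☉ = 15.154 − 4.83 = 10.324
L/L_☉ = 10^(−0.4 × 10.324) = 7.418×10^-5

M ≈ 15.15; L/L_☉ ≈ 7.42×10^-5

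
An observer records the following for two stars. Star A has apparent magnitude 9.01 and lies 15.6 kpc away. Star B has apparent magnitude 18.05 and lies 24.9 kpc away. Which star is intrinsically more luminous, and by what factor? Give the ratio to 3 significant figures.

Star A: d = 15.6 kpc = 15600 pc
Star A: M = m − 5 log₁₀ d + 5 = 9.01 − 5·4.1931 + 5 = -6.956
Star B: d = 24.9 kpc = 24900 pc
Star B: M = m − 5 log₁₀ d + 5 = 18.05 − 5·4.3962 + 5 = 1.069
ΔM = M_A − M_B = -6.956 − (1.069) = -8.025; smaller M is more luminous → Star A.
L ratio = 10^(0.4 |ΔM|) = 10^3.210 = 1621

Star A is more luminous, by a factor of 1620.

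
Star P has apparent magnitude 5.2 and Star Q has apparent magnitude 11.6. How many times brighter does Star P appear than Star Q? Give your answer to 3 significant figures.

363

Magnitude difference = -6.4
Flux ratio = 10^(−0.4 Δm) = 10^(−0.4 × -6.4) = 10^2.560 = 363.1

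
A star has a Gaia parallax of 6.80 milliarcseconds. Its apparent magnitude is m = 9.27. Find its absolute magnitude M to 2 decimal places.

p = 6.80 mas = 6.80×10^-3″ → d = 1/p = 147.1 pc
5 log₁₀(d/10 pc) = 5 log₁₀(147.1) − 5 = 5.837
M = m − 5 log₁₀(d/10) = 9.27 − 5.837 = 3.433

M ≈ 3.43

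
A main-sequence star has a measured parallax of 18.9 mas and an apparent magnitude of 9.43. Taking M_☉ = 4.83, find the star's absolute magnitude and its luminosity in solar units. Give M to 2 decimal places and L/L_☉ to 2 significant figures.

M ≈ 5.81; L/L_☉ ≈ 0.40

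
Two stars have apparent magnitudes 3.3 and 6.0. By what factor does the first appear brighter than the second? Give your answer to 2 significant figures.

Magnitude difference = -2.7
Flux ratio = 10^(−0.4 Δm) = 10^(−0.4 × -2.7) = 10^1.080 = 12.02

12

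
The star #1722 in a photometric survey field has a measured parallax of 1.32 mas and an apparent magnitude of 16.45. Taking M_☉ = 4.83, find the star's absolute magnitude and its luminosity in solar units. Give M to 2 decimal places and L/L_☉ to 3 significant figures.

M ≈ 7.05; L/L_☉ ≈ 0.129

d = 1/p = 1000/1.32 mas = 757.6 pc
M = m − 5 log₁₀ d + 5 = 16.45 − 5·2.8794 + 5 = 7.053
M − M_☉ = 7.053 − 4.83 = 2.223
L/L_☉ = 10^(−0.4 × 2.223) = 0.1291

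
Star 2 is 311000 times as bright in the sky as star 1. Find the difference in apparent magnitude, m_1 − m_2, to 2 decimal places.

m_1 − m_2 ≈ 13.73

Pogson: Δm = −2.5 log₁₀(ratio) = −2.5 log₁₀(311000) = −2.5 × 5.4928 = -13.732
Star 2 is brighter so has the smaller magnitude: m_1 − m_2 is positive.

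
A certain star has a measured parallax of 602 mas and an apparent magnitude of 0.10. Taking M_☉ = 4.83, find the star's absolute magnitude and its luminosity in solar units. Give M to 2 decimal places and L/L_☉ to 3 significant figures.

M ≈ 4.00; L/L_☉ ≈ 2.15

d = 1/p = 1000/602 mas = 1.661 pc
M = m − 5 log₁₀ d + 5 = 0.10 − 5·0.2204 + 5 = 3.998
M − M_☉ = 3.998 − 4.83 = -0.832
L/L_☉ = 10^(−0.4 × -0.832) = 2.152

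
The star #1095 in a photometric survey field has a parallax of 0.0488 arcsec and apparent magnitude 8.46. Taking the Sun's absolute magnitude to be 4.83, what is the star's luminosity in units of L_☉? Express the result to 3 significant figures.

L/L_☉ ≈ 0.148

d = 1/p = 1/0.0488″ = 20.49 pc
M = m − 5 log₁₀ d + 5 = 8.46 − 5·1.3116 + 5 = 6.902
M − M_☉ = 6.902 − 4.83 = 2.072
L/L_☉ = 10^(−0.4 × 2.072) = 0.1483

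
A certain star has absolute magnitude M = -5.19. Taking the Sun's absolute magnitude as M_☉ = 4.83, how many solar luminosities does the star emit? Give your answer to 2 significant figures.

M − M_☉ = -5.19 − 4.83 = -10.020
L/L_☉ = 10^(−0.4 (M − M_☉)) = 10^4.008 = 10190

L/L_☉ ≈ 10000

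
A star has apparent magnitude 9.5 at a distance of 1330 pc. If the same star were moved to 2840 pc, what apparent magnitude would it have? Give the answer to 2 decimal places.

m ≈ 11.15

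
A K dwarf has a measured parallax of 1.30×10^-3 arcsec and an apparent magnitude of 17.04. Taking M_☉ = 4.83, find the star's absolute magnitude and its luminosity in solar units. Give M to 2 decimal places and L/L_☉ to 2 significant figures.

M ≈ 7.61; L/L_☉ ≈ 0.077

d = 1/p = 1/1.30×10^-3″ = 769.2 pc
M = m − 5 log₁₀ d + 5 = 17.04 − 5·2.8861 + 5 = 7.610
M − M_☉ = 7.610 − 4.83 = 2.780
L/L_☉ = 10^(−0.4 × 2.780) = 0.07729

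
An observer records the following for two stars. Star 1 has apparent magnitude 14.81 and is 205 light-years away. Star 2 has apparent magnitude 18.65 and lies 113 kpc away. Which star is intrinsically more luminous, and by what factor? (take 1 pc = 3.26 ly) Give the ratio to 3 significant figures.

Star 2 is more luminous, by a factor of 94000.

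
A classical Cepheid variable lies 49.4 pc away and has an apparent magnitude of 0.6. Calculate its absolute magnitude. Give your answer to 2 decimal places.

5 log₁₀(d/10 pc) = 5 log₁₀(49.40) − 5 = 3.469
M = m − 5 log₁₀(d/10) = 0.6 − 3.469 = -2.869

M ≈ -2.87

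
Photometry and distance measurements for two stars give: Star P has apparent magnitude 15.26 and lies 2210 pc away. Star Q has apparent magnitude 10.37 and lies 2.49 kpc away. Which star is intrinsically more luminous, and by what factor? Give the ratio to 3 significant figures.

Star P: M = m − 5 log₁₀ d + 5 = 15.26 − 5·3.3444 + 5 = 3.538
Star Q: d = 2.49 kpc = 2490 pc
Star Q: M = m − 5 log₁₀ d + 5 = 10.37 − 5·3.3962 + 5 = -1.611
ΔM = M_P − M_Q = 3.538 − (-1.611) = 5.149; smaller M is more luminous → Star Q.
L ratio = 10^(0.4 |ΔM|) = 10^2.060 = 114.7

Star Q is more luminous, by a factor of 115.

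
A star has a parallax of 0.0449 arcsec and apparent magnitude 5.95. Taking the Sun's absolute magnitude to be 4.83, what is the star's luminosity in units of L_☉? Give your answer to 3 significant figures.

L/L_☉ ≈ 1.77

d = 1/p = 1/0.0449″ = 22.27 pc
M = m − 5 log₁₀ d + 5 = 5.95 − 5·1.3478 + 5 = 4.211
M − M_☉ = 4.211 − 4.83 = -0.619
L/L_☉ = 10^(−0.4 × -0.619) = 1.768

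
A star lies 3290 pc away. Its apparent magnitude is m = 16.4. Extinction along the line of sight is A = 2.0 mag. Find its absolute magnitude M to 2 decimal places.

M ≈ 1.81

5 log₁₀(d/10 pc) = 5 log₁₀(3290) − 5 = 12.586
M = m − 5 log₁₀(d/10) − A = 16.4 − 12.586 − 2.0 = 1.814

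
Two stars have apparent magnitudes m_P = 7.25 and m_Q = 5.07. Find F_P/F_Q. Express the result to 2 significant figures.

F_P/F_Q ≈ 0.13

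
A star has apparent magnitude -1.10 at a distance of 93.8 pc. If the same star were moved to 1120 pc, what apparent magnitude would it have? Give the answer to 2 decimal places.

m ≈ 4.29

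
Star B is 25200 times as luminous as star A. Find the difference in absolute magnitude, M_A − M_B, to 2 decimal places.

M_A − M_B ≈ 11.00

Pogson: ΔM = −2.5 log₁₀(ratio) = −2.5 log₁₀(25200) = −2.5 × 4.4014 = -11.004
Star B is brighter so has the smaller magnitude: M_A − M_B is positive.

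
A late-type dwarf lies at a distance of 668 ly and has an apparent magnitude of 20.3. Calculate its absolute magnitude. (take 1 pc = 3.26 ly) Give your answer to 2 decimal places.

M ≈ 13.74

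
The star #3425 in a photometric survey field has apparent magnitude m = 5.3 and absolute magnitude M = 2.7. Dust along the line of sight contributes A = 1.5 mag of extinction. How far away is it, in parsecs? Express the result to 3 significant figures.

m − M = 5 log₁₀(d/10 pc) + A  ⇒  5.3 − (2.7) − 1.5 = 5 log₁₀(d/10)
1.100 = 5 log₁₀(d/10)
log₁₀ d = (m − M − A)/5 + 1 = 1.2200
d = 10^1.2200 = 16.60 pc

d ≈ 16.6 pc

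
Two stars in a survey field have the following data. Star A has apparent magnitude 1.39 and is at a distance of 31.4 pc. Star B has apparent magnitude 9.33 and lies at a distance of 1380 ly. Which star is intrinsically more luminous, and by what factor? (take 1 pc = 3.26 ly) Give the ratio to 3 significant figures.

Star A: M = m − 5 log₁₀ d + 5 = 1.39 − 5·1.4969 + 5 = -1.095
Star B: d = 1380 ly / 3.26 = 423.3 pc
Star B: M = m − 5 log₁₀ d + 5 = 9.33 − 5·2.6267 + 5 = 1.197
ΔM = M_A − M_B = -1.095 − (1.197) = -2.291; smaller M is more luminous → Star A.
L ratio = 10^(0.4 |ΔM|) = 10^0.917 = 8.252

Star A is more luminous, by a factor of 8.25.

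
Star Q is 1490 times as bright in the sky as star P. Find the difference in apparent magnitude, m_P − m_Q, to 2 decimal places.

m_P − m_Q ≈ 7.93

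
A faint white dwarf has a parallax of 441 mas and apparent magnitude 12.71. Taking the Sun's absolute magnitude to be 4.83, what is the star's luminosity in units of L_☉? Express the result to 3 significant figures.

L/L_☉ ≈ 3.62×10^-5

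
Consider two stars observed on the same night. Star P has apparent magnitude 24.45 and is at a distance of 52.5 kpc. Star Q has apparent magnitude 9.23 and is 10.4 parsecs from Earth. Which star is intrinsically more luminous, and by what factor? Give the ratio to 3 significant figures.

Star P is more luminous, by a factor of 20.8.

Star P: d = 52.5 kpc = 52500 pc
Star P: M = m − 5 log₁₀ d + 5 = 24.45 − 5·4.7202 + 5 = 5.849
Star Q: M = m − 5 log₁₀ d + 5 = 9.23 − 5·1.0170 + 5 = 9.145
ΔM = M_P − M_Q = 5.849 − (9.145) = -3.296; smaller M is more luminous → Star P.
L ratio = 10^(0.4 |ΔM|) = 10^1.318 = 20.81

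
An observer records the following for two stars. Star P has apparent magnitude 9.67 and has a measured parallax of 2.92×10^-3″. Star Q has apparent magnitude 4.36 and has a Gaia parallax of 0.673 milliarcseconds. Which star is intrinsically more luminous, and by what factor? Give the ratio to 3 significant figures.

Star Q is more luminous, by a factor of 2500.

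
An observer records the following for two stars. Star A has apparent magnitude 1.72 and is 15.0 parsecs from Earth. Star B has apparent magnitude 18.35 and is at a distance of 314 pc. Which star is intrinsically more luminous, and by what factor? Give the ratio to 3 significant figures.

Star A is more luminous, by a factor of 10200.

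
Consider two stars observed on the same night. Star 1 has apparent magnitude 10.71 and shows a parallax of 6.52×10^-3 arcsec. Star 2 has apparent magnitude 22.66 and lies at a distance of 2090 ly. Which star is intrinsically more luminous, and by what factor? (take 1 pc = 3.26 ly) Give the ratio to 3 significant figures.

Star 1 is more luminous, by a factor of 3450.

Star 1: d = 1/p = 1/6.52×10^-3″ = 153.4 pc
Star 1: M = m − 5 log₁₀ d + 5 = 10.71 − 5·2.1858 + 5 = 4.781
Star 2: d = 2090 ly / 3.26 = 641.1 pc
Star 2: M = m − 5 log₁₀ d + 5 = 22.66 − 5·2.8069 + 5 = 13.625
ΔM = M_1 − M_2 = 4.781 − (13.625) = -8.844; smaller M is more luminous → Star 1.
L ratio = 10^(0.4 |ΔM|) = 10^3.538 = 3449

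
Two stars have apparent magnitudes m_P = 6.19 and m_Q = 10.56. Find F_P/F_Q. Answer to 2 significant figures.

F_P/F_Q ≈ 56

Magnitude difference = -4.37
Flux ratio = 10^(−0.4 Δm) = 10^(−0.4 × -4.37) = 10^1.748 = 55.98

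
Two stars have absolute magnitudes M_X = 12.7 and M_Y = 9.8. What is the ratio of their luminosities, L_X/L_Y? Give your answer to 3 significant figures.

ΔM = M_X − M_Y = 2.9
L_X/L_Y = 10^(−0.4 ΔM) = 10^-1.160 = 0.06918

L_X/L_Y ≈ 0.0692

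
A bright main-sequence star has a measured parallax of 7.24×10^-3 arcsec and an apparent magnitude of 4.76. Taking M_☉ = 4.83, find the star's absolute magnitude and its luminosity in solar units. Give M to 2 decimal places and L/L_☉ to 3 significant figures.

M ≈ -0.94; L/L_☉ ≈ 203

d = 1/p = 1/7.24×10^-3″ = 138.1 pc
M = m − 5 log₁₀ d + 5 = 4.76 − 5·2.1403 + 5 = -0.941
M − M_☉ = -0.941 − 4.83 = -5.771
L/L_☉ = 10^(−0.4 × -5.771) = 203.5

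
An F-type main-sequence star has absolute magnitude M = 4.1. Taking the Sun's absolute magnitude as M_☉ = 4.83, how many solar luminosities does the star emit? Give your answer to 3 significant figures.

M − M_☉ = 4.1 − 4.83 = -0.730
L/L_☉ = 10^(−0.4 (M − M_☉)) = 10^0.292 = 1.959

L/L_☉ ≈ 1.96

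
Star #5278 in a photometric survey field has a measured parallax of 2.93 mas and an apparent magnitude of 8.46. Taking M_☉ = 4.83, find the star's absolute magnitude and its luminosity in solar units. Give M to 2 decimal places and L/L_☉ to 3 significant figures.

M ≈ 0.79; L/L_☉ ≈ 41.1

d = 1/p = 1000/2.93 mas = 341.3 pc
M = m − 5 log₁₀ d + 5 = 8.46 − 5·2.5331 + 5 = 0.794
M − M_☉ = 0.794 − 4.83 = -4.036
L/L_☉ = 10^(−0.4 × -4.036) = 41.14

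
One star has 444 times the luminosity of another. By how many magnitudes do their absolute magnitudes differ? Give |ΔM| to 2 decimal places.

|ΔM| ≈ 6.62

Pogson: ΔM = −2.5 log₁₀(ratio) = −2.5 log₁₀(444) = −2.5 × 2.6474 = -6.618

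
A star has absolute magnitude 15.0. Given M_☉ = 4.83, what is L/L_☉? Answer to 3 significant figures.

M − M_☉ = 15.0 − 4.83 = 10.170
L/L_☉ = 10^(−0.4 (M − M_☉)) = 10^-4.068 = 8.551×10^-5

L/L_☉ ≈ 8.55×10^-5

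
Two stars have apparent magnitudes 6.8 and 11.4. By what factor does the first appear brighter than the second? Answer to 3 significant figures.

69.2

Magnitude difference = -4.6
Flux ratio = 10^(−0.4 Δm) = 10^(−0.4 × -4.6) = 10^1.840 = 69.18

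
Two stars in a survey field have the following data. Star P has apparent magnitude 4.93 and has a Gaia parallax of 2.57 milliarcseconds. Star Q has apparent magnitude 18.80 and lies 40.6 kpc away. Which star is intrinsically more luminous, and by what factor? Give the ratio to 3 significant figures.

Star P: p = 2.57 mas = 2.57×10^-3″ → d = 1/p = 389.1 pc
Star P: M = m − 5 log₁₀ d + 5 = 4.93 − 5·2.5901 + 5 = -3.020
Star Q: d = 40.6 kpc = 40600 pc
Star Q: M = m − 5 log₁₀ d + 5 = 18.80 − 5·4.6085 + 5 = 0.757
ΔM = M_P − M_Q = -3.020 − (0.757) = -3.778; smaller M is more luminous → Star P.
L ratio = 10^(0.4 |ΔM|) = 10^1.511 = 32.44

Star P is more luminous, by a factor of 32.4.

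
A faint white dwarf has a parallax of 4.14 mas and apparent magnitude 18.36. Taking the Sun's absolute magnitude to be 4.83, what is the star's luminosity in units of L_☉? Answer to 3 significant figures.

L/L_☉ ≈ 2.26×10^-3

d = 1/p = 1000/4.14 mas = 241.5 pc
M = m − 5 log₁₀ d + 5 = 18.36 − 5·2.3830 + 5 = 11.445
M − M_☉ = 11.445 − 4.83 = 6.615
L/L_☉ = 10^(−0.4 × 6.615) = 2.259×10^-3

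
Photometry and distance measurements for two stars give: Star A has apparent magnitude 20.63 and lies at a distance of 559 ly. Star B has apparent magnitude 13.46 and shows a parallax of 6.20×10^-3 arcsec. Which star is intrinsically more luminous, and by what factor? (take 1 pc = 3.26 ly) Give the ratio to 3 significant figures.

Star A: d = 559 ly / 3.26 = 171.5 pc
Star A: M = m − 5 log₁₀ d + 5 = 20.63 − 5·2.2342 + 5 = 14.459
Star B: d = 1/p = 1/6.20×10^-3″ = 161.3 pc
Star B: M = m − 5 log₁₀ d + 5 = 13.46 − 5·2.2076 + 5 = 7.422
ΔM = M_A − M_B = 14.459 − (7.422) = 7.037; smaller M is more luminous → Star B.
L ratio = 10^(0.4 |ΔM|) = 10^2.815 = 652.9

Star B is more luminous, by a factor of 653.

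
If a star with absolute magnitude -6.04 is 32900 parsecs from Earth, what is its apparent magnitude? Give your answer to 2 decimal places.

m ≈ 11.55

m = M + 5 log₁₀ d − 5 = -6.04 + 5·4.5172 − 5 = 11.546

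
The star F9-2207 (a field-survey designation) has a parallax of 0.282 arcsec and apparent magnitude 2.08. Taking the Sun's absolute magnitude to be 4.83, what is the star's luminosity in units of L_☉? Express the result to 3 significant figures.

d = 1/p = 1/0.282″ = 3.546 pc
M = m − 5 log₁₀ d + 5 = 2.08 − 5·0.5498 + 5 = 4.331
M − M_☉ = 4.331 − 4.83 = -0.499
L/L_☉ = 10^(−0.4 × -0.499) = 1.583

L/L_☉ ≈ 1.58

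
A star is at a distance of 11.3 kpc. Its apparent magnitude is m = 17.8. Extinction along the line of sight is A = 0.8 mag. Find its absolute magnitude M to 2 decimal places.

M ≈ 1.73

d = 11.3 kpc = 11300 pc
5 log₁₀(d/10 pc) = 5 log₁₀(11300) − 5 = 15.265
M = m − 5 log₁₀(d/10) − A = 17.8 − 15.265 − 0.8 = 1.735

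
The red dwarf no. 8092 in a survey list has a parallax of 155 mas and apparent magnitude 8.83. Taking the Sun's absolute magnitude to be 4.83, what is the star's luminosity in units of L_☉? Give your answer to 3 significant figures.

d = 1/p = 1000/155 mas = 6.452 pc
M = m − 5 log₁₀ d + 5 = 8.83 − 5·0.8097 + 5 = 9.782
M − M_☉ = 9.782 − 4.83 = 4.952
L/L_☉ = 10^(−0.4 × 4.952) = 0.01046

L/L_☉ ≈ 0.0105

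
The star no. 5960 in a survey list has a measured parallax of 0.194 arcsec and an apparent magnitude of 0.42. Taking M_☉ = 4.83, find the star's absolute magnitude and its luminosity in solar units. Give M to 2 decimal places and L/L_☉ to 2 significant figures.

M ≈ 1.86; L/L_☉ ≈ 15

d = 1/p = 1/0.194″ = 5.155 pc
M = m − 5 log₁₀ d + 5 = 0.42 − 5·0.7122 + 5 = 1.859
M − M_☉ = 1.859 − 4.83 = -2.971
L/L_☉ = 10^(−0.4 × -2.971) = 15.43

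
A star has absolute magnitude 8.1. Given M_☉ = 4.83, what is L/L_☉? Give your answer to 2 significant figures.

L/L_☉ ≈ 0.049

M − M_☉ = 8.1 − 4.83 = 3.270
L/L_☉ = 10^(−0.4 (M − M_☉)) = 10^-1.308 = 0.04920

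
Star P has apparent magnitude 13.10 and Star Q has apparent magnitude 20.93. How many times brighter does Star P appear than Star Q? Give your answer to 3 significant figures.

Magnitude difference = -7.83
Flux ratio = 10^(−0.4 Δm) = 10^(−0.4 × -7.83) = 10^3.132 = 1355

1360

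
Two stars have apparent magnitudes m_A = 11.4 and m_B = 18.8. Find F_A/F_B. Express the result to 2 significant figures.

F_A/F_B ≈ 910

Δm = 11.4 − (18.8) = -7.4
Flux ratio = 10^(−0.4 Δm) = 10^(−0.4 × -7.4) = 10^2.960 = 912.0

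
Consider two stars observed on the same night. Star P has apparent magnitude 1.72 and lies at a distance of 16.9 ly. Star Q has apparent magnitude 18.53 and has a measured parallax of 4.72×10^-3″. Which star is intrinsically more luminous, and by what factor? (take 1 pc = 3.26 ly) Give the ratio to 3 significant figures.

Star P is more luminous, by a factor of 3170.

Star P: d = 16.9 ly / 3.26 = 5.184 pc
Star P: M = m − 5 log₁₀ d + 5 = 1.72 − 5·0.7147 + 5 = 3.147
Star Q: d = 1/p = 1/4.72×10^-3″ = 211.9 pc
Star Q: M = m − 5 log₁₀ d + 5 = 18.53 − 5·2.3261 + 5 = 11.900
ΔM = M_P − M_Q = 3.147 − (11.900) = -8.753; smaller M is more luminous → Star P.
L ratio = 10^(0.4 |ΔM|) = 10^3.501 = 3171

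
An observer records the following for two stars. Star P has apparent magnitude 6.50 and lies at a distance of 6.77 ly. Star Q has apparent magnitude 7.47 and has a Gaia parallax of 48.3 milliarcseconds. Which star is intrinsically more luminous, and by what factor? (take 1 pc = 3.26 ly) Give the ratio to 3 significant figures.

Star Q is more luminous, by a factor of 40.7.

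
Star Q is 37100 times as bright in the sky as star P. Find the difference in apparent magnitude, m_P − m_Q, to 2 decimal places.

m_P − m_Q ≈ 11.42

Pogson: Δm = −2.5 log₁₀(ratio) = −2.5 log₁₀(37100) = −2.5 × 4.5694 = -11.423
Star Q is brighter so has the smaller magnitude: m_P − m_Q is positive.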